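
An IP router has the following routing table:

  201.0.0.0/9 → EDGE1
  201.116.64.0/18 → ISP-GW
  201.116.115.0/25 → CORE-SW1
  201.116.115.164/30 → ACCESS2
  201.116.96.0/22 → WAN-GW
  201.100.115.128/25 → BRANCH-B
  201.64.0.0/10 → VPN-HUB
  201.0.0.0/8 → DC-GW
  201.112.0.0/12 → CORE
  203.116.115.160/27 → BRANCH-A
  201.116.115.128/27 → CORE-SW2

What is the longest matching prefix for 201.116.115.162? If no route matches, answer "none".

201.116.64.0/18

Entries matching 201.116.115.162:
  201.0.0.0/8 (201.0.0.0 - 201.255.255.255)
  201.0.0.0/9 (201.0.0.0 - 201.127.255.255)
  201.64.0.0/10 (201.64.0.0 - 201.127.255.255)
  201.112.0.0/12 (201.112.0.0 - 201.127.255.255)
  201.116.64.0/18 (201.116.64.0 - 201.116.127.255)
Most specific is 201.116.64.0/18.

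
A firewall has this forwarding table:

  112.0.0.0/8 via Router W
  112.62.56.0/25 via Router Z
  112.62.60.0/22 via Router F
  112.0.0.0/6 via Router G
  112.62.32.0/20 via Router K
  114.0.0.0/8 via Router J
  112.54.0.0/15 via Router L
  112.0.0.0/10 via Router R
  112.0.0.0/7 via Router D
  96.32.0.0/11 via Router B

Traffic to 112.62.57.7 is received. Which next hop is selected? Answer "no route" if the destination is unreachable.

Routes whose prefix contains 112.62.57.7:
  112.0.0.0/6 (112.0.0.0 - 115.255.255.255) -> Router G
  112.0.0.0/7 (112.0.0.0 - 113.255.255.255) -> Router D
  112.0.0.0/8 (112.0.0.0 - 112.255.255.255) -> Router W
  112.0.0.0/10 (112.0.0.0 - 112.63.255.255) -> Router R
More-specific entries that do NOT match:
  112.62.56.0/25 (112.62.56.0 - 112.62.56.127) does not contain 112.62.57.7
  112.62.60.0/22 (112.62.60.0 - 112.62.63.255) does not contain 112.62.57.7
  112.62.32.0/20 (112.62.32.0 - 112.62.47.255) does not contain 112.62.57.7
  112.54.0.0/15 (112.54.0.0 - 112.55.255.255) does not contain 112.62.57.7
  96.32.0.0/11 (96.32.0.0 - 96.63.255.255) does not contain 112.62.57.7
Longest matching prefix is /10 -> next hop Router R.

Router R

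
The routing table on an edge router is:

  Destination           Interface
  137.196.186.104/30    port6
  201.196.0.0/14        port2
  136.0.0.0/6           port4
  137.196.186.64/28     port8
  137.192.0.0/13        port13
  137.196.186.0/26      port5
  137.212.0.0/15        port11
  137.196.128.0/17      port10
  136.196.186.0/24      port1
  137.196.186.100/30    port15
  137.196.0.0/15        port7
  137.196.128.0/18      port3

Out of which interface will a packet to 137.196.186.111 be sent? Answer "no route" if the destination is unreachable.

Routes whose prefix contains 137.196.186.111:
  136.0.0.0/6 (136.0.0.0 - 139.255.255.255) -> port4
  137.192.0.0/13 (137.192.0.0 - 137.199.255.255) -> port13
  137.196.0.0/15 (137.196.0.0 - 137.197.255.255) -> port7
  137.196.128.0/17 (137.196.128.0 - 137.196.255.255) -> port10
  137.196.128.0/18 (137.196.128.0 - 137.196.191.255) -> port3
More-specific entries that do NOT match:
  137.196.186.104/30 (137.196.186.104 - 137.196.186.107) does not contain 137.196.186.111
  137.196.186.100/30 (137.196.186.100 - 137.196.186.103) does not contain 137.196.186.111
  137.196.186.64/28 (137.196.186.64 - 137.196.186.79) does not contain 137.196.186.111
  137.196.186.0/26 (137.196.186.0 - 137.196.186.63) does not contain 137.196.186.111
  136.196.186.0/24 (136.196.186.0 - 136.196.186.255) does not contain 137.196.186.111
Longest matching prefix is /18 -> interface port3.

port3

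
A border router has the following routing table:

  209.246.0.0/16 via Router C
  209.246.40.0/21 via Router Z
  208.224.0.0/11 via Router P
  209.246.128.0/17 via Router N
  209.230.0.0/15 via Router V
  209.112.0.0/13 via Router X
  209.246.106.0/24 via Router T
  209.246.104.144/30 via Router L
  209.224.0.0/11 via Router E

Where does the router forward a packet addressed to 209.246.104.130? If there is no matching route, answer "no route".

Routes whose prefix contains 209.246.104.130:
  209.224.0.0/11 (209.224.0.0 - 209.255.255.255) -> Router E
  209.246.0.0/16 (209.246.0.0 - 209.246.255.255) -> Router C
More-specific entries that do NOT match:
  209.246.104.144/30 (209.246.104.144 - 209.246.104.147) does not contain 209.246.104.130
  209.246.106.0/24 (209.246.106.0 - 209.246.106.255) does not contain 209.246.104.130
  209.246.40.0/21 (209.246.40.0 - 209.246.47.255) does not contain 209.246.104.130
  209.246.128.0/17 (209.246.128.0 - 209.246.255.255) does not contain 209.246.104.130
Longest matching prefix is /16 -> next hop Router C.

Router C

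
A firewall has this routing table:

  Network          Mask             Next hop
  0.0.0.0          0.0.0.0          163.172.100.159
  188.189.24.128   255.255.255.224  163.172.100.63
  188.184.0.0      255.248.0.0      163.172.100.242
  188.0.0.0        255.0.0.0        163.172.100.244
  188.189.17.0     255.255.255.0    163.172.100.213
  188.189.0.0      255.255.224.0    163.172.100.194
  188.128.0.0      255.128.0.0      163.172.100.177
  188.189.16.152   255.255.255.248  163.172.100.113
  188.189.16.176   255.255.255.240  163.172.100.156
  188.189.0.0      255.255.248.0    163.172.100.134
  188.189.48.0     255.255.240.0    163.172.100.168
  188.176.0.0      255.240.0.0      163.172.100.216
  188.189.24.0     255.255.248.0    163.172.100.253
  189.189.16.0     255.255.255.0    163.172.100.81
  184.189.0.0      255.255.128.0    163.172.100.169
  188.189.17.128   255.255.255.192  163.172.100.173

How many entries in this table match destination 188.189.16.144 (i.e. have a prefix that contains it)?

6

Prefixes containing 188.189.16.144:
  0.0.0.0/0 (default, matches everything)
  188.0.0.0/8 (188.0.0.0 - 188.255.255.255)
  188.128.0.0/9 (188.128.0.0 - 188.255.255.255)
  188.176.0.0/12 (188.176.0.0 - 188.191.255.255)
  188.184.0.0/13 (188.184.0.0 - 188.191.255.255)
  188.189.0.0/19 (188.189.0.0 - 188.189.31.255)
Total matching entries: 6.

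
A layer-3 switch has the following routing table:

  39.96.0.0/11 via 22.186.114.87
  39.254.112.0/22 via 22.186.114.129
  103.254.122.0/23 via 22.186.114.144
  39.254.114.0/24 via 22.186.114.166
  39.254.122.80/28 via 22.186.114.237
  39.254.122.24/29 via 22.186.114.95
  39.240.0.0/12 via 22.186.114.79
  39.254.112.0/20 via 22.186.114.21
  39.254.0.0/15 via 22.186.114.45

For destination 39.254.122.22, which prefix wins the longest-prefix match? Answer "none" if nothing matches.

Entries matching 39.254.122.22:
  39.240.0.0/12 (39.240.0.0 - 39.255.255.255)
  39.254.0.0/15 (39.254.0.0 - 39.255.255.255)
  39.254.112.0/20 (39.254.112.0 - 39.254.127.255)
Most specific is 39.254.112.0/20.

39.254.112.0/20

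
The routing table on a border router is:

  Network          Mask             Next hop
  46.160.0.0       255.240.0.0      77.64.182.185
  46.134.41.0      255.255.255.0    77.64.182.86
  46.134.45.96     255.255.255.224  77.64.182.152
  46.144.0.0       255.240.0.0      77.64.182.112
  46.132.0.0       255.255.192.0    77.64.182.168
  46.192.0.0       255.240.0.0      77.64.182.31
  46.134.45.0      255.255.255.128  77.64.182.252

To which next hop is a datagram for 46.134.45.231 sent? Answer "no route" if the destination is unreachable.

no route

No entry's prefix contains 46.134.45.231; there is no default route.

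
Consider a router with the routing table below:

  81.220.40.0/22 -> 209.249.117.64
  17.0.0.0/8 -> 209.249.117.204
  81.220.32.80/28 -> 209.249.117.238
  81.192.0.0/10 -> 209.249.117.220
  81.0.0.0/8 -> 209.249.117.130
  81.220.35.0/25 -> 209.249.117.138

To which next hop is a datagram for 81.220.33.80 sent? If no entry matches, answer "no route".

209.249.117.220

Routes whose prefix contains 81.220.33.80:
  81.0.0.0/8 (81.0.0.0 - 81.255.255.255) -> 209.249.117.130
  81.192.0.0/10 (81.192.0.0 - 81.255.255.255) -> 209.249.117.220
More-specific entries that do NOT match:
  81.220.32.80/28 (81.220.32.80 - 81.220.32.95) does not contain 81.220.33.80
  81.220.35.0/25 (81.220.35.0 - 81.220.35.127) does not contain 81.220.33.80
  81.220.40.0/22 (81.220.40.0 - 81.220.43.255) does not contain 81.220.33.80
Longest matching prefix is /10 -> next hop 209.249.117.220.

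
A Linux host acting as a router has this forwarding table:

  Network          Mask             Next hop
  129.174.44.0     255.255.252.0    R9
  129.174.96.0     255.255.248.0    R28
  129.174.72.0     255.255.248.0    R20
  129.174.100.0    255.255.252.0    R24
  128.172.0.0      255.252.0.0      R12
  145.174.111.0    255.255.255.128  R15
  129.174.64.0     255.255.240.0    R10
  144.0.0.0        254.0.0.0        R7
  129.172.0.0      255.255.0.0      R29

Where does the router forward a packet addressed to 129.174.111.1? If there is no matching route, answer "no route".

no route

No entry's prefix contains 129.174.111.1; there is no default route.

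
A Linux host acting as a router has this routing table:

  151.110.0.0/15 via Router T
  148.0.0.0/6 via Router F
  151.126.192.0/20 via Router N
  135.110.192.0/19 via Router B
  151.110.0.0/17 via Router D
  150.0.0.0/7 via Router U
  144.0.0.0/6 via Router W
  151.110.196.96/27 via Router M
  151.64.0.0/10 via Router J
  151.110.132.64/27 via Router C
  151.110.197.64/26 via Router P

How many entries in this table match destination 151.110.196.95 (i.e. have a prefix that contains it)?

Prefixes containing 151.110.196.95:
  148.0.0.0/6 (148.0.0.0 - 151.255.255.255)
  150.0.0.0/7 (150.0.0.0 - 151.255.255.255)
  151.64.0.0/10 (151.64.0.0 - 151.127.255.255)
  151.110.0.0/15 (151.110.0.0 - 151.111.255.255)
Total matching entries: 4.

4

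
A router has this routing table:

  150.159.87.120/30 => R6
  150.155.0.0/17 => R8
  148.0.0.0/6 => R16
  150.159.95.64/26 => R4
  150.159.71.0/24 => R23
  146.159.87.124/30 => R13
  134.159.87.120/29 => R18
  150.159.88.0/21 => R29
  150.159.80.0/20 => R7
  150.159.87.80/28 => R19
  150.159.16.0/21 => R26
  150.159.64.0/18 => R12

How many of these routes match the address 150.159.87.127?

Prefixes containing 150.159.87.127:
  148.0.0.0/6 (148.0.0.0 - 151.255.255.255)
  150.159.64.0/18 (150.159.64.0 - 150.159.127.255)
  150.159.80.0/20 (150.159.80.0 - 150.159.95.255)
Total matching entries: 3.

3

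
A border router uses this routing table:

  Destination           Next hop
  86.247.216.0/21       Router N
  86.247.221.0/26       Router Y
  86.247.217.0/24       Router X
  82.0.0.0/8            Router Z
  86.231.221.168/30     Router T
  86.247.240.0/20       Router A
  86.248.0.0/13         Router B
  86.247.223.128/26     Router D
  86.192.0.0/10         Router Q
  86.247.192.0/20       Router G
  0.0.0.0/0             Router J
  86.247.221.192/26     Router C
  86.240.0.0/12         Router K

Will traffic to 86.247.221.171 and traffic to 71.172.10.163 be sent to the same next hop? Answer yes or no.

86.247.221.171: longest match 86.247.216.0/21 -> Router N
71.172.10.163: longest match 0.0.0.0/0 -> Router J

no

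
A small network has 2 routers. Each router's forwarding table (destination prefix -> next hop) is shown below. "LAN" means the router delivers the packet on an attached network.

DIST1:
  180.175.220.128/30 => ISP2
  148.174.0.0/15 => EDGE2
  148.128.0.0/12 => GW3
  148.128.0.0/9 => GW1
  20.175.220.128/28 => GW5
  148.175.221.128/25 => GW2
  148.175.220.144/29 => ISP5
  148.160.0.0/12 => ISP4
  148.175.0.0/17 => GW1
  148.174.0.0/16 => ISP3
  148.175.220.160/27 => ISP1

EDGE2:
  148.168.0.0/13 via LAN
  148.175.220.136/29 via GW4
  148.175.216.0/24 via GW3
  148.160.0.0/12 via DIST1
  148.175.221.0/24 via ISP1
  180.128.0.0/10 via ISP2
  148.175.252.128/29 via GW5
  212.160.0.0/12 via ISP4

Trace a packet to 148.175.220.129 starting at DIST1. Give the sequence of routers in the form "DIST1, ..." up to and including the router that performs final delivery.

At DIST1: longest match for 148.175.220.129 is 148.174.0.0/15 -> EDGE2
At EDGE2: longest match for 148.175.220.129 is 148.168.0.0/13 -> LAN

DIST1, EDGE2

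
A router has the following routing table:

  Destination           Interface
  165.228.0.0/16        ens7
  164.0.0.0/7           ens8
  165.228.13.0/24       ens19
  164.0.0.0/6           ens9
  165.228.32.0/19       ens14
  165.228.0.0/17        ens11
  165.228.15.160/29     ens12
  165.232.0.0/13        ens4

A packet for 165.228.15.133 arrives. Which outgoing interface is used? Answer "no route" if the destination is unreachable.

Routes whose prefix contains 165.228.15.133:
  164.0.0.0/6 (164.0.0.0 - 167.255.255.255) -> ens9
  164.0.0.0/7 (164.0.0.0 - 165.255.255.255) -> ens8
  165.228.0.0/16 (165.228.0.0 - 165.228.255.255) -> ens7
  165.228.0.0/17 (165.228.0.0 - 165.228.127.255) -> ens11
More-specific entries that do NOT match:
  165.228.15.160/29 (165.228.15.160 - 165.228.15.167) does not contain 165.228.15.133
  165.228.13.0/24 (165.228.13.0 - 165.228.13.255) does not contain 165.228.15.133
  165.228.32.0/19 (165.228.32.0 - 165.228.63.255) does not contain 165.228.15.133
Longest matching prefix is /17 -> interface ens11.

ens11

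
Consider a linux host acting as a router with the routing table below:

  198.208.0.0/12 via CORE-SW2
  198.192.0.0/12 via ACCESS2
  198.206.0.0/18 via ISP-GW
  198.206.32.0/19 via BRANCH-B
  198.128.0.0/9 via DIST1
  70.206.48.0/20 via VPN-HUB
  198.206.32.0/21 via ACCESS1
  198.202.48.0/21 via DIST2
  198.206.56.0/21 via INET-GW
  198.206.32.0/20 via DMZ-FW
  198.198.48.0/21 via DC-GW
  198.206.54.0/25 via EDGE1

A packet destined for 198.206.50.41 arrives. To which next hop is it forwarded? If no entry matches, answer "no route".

Routes whose prefix contains 198.206.50.41:
  198.128.0.0/9 (198.128.0.0 - 198.255.255.255) -> DIST1
  198.192.0.0/12 (198.192.0.0 - 198.207.255.255) -> ACCESS2
  198.206.0.0/18 (198.206.0.0 - 198.206.63.255) -> ISP-GW
  198.206.32.0/19 (198.206.32.0 - 198.206.63.255) -> BRANCH-B
More-specific entries that do NOT match:
  198.206.54.0/25 (198.206.54.0 - 198.206.54.127) does not contain 198.206.50.41
  198.206.32.0/21 (198.206.32.0 - 198.206.39.255) does not contain 198.206.50.41
  198.202.48.0/21 (198.202.48.0 - 198.202.55.255) does not contain 198.206.50.41
  198.206.56.0/21 (198.206.56.0 - 198.206.63.255) does not contain 198.206.50.41
  198.198.48.0/21 (198.198.48.0 - 198.198.55.255) does not contain 198.206.50.41
  70.206.48.0/20 (70.206.48.0 - 70.206.63.255) does not contain 198.206.50.41
  198.206.32.0/20 (198.206.32.0 - 198.206.47.255) does not contain 198.206.50.41
Longest matching prefix is /19 -> next hop BRANCH-B.

BRANCH-B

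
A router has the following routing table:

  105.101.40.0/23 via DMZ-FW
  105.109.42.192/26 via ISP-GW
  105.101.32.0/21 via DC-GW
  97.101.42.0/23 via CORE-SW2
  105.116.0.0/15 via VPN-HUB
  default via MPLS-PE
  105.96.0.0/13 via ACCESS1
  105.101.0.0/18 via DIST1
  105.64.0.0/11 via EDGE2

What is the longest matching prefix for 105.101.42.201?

Entries matching 105.101.42.201:
  0.0.0.0/0 (default, matches everything)
  105.96.0.0/13 (105.96.0.0 - 105.103.255.255)
  105.101.0.0/18 (105.101.0.0 - 105.101.63.255)
Most specific is 105.101.0.0/18.

105.101.0.0/18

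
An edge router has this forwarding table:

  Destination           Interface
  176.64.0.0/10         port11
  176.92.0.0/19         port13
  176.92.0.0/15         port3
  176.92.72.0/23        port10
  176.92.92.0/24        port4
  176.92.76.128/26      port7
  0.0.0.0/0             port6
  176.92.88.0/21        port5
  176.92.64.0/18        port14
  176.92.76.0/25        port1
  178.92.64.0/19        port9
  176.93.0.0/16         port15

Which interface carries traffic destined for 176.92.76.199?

Routes whose prefix contains 176.92.76.199:
  0.0.0.0/0 (default, matches everything) -> port6
  176.64.0.0/10 (176.64.0.0 - 176.127.255.255) -> port11
  176.92.0.0/15 (176.92.0.0 - 176.93.255.255) -> port3
  176.92.64.0/18 (176.92.64.0 - 176.92.127.255) -> port14
More-specific entries that do NOT match:
  176.92.76.128/26 (176.92.76.128 - 176.92.76.191) does not contain 176.92.76.199
  176.92.76.0/25 (176.92.76.0 - 176.92.76.127) does not contain 176.92.76.199
  176.92.92.0/24 (176.92.92.0 - 176.92.92.255) does not contain 176.92.76.199
  176.92.72.0/23 (176.92.72.0 - 176.92.73.255) does not contain 176.92.76.199
  176.92.88.0/21 (176.92.88.0 - 176.92.95.255) does not contain 176.92.76.199
  176.92.0.0/19 (176.92.0.0 - 176.92.31.255) does not contain 176.92.76.199
  178.92.64.0/19 (178.92.64.0 - 178.92.95.255) does not contain 176.92.76.199
Longest matching prefix is /18 -> interface port14.

port14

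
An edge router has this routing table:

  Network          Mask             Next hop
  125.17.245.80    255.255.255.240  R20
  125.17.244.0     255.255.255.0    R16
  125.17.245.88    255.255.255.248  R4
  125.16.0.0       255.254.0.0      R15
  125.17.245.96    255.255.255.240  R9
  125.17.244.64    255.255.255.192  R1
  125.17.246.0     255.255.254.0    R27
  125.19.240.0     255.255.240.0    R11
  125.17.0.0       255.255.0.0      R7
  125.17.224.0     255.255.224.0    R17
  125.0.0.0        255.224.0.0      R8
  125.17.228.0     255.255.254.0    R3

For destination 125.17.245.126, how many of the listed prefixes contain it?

Prefixes containing 125.17.245.126:
  125.0.0.0/11 (125.0.0.0 - 125.31.255.255)
  125.16.0.0/15 (125.16.0.0 - 125.17.255.255)
  125.17.0.0/16 (125.17.0.0 - 125.17.255.255)
  125.17.224.0/19 (125.17.224.0 - 125.17.255.255)
Total matching entries: 4.

4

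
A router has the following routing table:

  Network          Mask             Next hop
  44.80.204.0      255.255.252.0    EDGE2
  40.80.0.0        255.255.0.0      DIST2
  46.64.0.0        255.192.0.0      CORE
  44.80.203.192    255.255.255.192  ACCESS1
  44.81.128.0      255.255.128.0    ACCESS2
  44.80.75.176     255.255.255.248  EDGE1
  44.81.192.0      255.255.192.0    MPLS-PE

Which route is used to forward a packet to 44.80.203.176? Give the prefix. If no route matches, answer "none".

44.80.203.176 is outside every listed prefix and there is no default route.

none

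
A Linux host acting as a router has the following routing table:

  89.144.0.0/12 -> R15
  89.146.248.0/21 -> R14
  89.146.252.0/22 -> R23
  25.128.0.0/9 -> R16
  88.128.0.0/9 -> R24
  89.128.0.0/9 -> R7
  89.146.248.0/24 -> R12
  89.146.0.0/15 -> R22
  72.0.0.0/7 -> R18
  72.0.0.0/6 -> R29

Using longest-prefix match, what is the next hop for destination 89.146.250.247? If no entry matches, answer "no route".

R14

Routes whose prefix contains 89.146.250.247:
  89.128.0.0/9 (89.128.0.0 - 89.255.255.255) -> R7
  89.144.0.0/12 (89.144.0.0 - 89.159.255.255) -> R15
  89.146.0.0/15 (89.146.0.0 - 89.147.255.255) -> R22
  89.146.248.0/21 (89.146.248.0 - 89.146.255.255) -> R14
More-specific entries that do NOT match:
  89.146.248.0/24 (89.146.248.0 - 89.146.248.255) does not contain 89.146.250.247
  89.146.252.0/22 (89.146.252.0 - 89.146.255.255) does not contain 89.146.250.247
Longest matching prefix is /21 -> next hop R14.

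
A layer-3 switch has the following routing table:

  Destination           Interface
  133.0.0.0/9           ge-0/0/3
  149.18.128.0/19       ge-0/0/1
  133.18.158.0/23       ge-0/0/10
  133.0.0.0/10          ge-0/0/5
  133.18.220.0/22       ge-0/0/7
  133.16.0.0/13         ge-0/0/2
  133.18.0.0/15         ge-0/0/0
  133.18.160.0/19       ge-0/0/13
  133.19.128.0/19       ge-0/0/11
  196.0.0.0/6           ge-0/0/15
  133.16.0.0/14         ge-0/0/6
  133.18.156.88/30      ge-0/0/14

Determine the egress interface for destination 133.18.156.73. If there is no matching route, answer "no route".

Routes whose prefix contains 133.18.156.73:
  133.0.0.0/9 (133.0.0.0 - 133.127.255.255) -> ge-0/0/3
  133.0.0.0/10 (133.0.0.0 - 133.63.255.255) -> ge-0/0/5
  133.16.0.0/13 (133.16.0.0 - 133.23.255.255) -> ge-0/0/2
  133.16.0.0/14 (133.16.0.0 - 133.19.255.255) -> ge-0/0/6
  133.18.0.0/15 (133.18.0.0 - 133.19.255.255) -> ge-0/0/0
More-specific entries that do NOT match:
  133.18.156.88/30 (133.18.156.88 - 133.18.156.91) does not contain 133.18.156.73
  133.18.158.0/23 (133.18.158.0 - 133.18.159.255) does not contain 133.18.156.73
  133.18.220.0/22 (133.18.220.0 - 133.18.223.255) does not contain 133.18.156.73
  149.18.128.0/19 (149.18.128.0 - 149.18.159.255) does not contain 133.18.156.73
  133.18.160.0/19 (133.18.160.0 - 133.18.191.255) does not contain 133.18.156.73
  133.19.128.0/19 (133.19.128.0 - 133.19.159.255) does not contain 133.18.156.73
Longest matching prefix is /15 -> interface ge-0/0/0.

ge-0/0/0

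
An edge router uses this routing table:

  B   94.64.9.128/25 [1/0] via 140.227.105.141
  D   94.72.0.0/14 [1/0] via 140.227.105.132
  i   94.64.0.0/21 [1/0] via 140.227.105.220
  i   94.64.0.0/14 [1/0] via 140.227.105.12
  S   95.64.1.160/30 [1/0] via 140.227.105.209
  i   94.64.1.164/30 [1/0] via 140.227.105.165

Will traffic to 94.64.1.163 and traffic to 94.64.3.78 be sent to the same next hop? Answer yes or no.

yes

94.64.1.163: longest match 94.64.0.0/21 -> 140.227.105.220
94.64.3.78: longest match 94.64.0.0/21 -> 140.227.105.220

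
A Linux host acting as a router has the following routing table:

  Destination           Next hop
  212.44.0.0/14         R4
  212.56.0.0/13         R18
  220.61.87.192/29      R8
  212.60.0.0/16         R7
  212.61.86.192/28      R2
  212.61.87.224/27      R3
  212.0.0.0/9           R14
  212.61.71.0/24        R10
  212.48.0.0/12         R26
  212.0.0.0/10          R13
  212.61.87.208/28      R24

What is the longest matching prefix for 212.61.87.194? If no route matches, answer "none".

Entries matching 212.61.87.194:
  212.0.0.0/9 (212.0.0.0 - 212.127.255.255)
  212.0.0.0/10 (212.0.0.0 - 212.63.255.255)
  212.48.0.0/12 (212.48.0.0 - 212.63.255.255)
  212.56.0.0/13 (212.56.0.0 - 212.63.255.255)
Most specific is 212.56.0.0/13.

212.56.0.0/13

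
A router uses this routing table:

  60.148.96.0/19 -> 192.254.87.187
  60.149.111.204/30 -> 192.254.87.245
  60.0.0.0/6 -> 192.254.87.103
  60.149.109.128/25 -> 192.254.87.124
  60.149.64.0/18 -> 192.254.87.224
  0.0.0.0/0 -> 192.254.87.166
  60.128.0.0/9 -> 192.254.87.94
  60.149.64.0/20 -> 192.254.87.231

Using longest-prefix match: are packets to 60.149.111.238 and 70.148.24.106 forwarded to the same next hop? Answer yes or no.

no

60.149.111.238: longest match 60.149.64.0/18 -> 192.254.87.224
70.148.24.106: longest match 0.0.0.0/0 -> 192.254.87.166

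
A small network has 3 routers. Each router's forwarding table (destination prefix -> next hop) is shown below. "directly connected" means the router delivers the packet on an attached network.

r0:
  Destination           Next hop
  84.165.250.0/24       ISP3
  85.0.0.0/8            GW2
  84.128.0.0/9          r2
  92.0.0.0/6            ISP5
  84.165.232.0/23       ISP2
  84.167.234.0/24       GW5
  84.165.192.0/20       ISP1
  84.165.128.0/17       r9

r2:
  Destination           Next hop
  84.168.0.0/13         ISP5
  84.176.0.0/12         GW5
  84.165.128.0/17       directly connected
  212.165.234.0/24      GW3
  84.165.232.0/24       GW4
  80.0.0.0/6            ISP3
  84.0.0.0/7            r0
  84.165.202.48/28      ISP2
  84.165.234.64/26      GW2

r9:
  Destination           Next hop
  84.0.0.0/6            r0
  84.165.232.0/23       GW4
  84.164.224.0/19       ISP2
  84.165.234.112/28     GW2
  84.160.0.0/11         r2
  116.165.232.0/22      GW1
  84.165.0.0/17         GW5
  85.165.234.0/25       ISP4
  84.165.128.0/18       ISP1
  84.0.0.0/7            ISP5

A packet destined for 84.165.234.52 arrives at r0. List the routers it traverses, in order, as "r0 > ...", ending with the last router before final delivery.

At r0: longest match for 84.165.234.52 is 84.165.128.0/17 -> r9
At r9: longest match for 84.165.234.52 is 84.160.0.0/11 -> r2
At r2: longest match for 84.165.234.52 is 84.165.128.0/17 -> directly connected

r0 > r9 > r2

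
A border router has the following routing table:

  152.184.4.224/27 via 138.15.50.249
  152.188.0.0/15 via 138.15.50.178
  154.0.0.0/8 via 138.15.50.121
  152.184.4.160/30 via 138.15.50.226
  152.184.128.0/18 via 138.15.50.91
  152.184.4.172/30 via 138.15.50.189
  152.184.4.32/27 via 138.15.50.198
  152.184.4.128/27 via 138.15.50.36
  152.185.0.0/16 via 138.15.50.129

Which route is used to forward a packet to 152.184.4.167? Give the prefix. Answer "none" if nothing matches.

152.184.4.167 is outside every listed prefix and there is no default route.

none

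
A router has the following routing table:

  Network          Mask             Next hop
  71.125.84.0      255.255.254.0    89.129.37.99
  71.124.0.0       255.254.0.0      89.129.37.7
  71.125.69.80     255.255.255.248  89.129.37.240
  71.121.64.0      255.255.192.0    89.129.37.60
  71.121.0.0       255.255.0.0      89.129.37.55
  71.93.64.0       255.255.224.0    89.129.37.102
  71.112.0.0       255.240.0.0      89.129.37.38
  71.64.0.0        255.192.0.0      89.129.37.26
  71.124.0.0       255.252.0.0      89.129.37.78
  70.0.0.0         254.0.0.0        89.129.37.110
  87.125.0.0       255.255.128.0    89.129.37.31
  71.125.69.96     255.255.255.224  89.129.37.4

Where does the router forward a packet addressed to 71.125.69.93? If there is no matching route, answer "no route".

89.129.37.7

Routes whose prefix contains 71.125.69.93:
  70.0.0.0/7 (70.0.0.0 - 71.255.255.255) -> 89.129.37.110
  71.64.0.0/10 (71.64.0.0 - 71.127.255.255) -> 89.129.37.26
  71.112.0.0/12 (71.112.0.0 - 71.127.255.255) -> 89.129.37.38
  71.124.0.0/14 (71.124.0.0 - 71.127.255.255) -> 89.129.37.78
  71.124.0.0/15 (71.124.0.0 - 71.125.255.255) -> 89.129.37.7
More-specific entries that do NOT match:
  71.125.69.80/29 (71.125.69.80 - 71.125.69.87) does not contain 71.125.69.93
  71.125.69.96/27 (71.125.69.96 - 71.125.69.127) does not contain 71.125.69.93
  71.125.84.0/23 (71.125.84.0 - 71.125.85.255) does not contain 71.125.69.93
  71.93.64.0/19 (71.93.64.0 - 71.93.95.255) does not contain 71.125.69.93
  71.121.64.0/18 (71.121.64.0 - 71.121.127.255) does not contain 71.125.69.93
  87.125.0.0/17 (87.125.0.0 - 87.125.127.255) does not contain 71.125.69.93
  71.121.0.0/16 (71.121.0.0 - 71.121.255.255) does not contain 71.125.69.93
Longest matching prefix is /15 -> next hop 89.129.37.7.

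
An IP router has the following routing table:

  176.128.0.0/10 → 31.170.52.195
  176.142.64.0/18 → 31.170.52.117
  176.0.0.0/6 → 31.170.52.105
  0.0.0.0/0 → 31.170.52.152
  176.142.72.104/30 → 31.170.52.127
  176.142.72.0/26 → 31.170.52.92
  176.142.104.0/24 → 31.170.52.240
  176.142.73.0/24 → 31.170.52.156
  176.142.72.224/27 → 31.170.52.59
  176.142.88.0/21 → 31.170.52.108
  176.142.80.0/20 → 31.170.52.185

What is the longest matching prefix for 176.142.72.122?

Entries matching 176.142.72.122:
  0.0.0.0/0 (default, matches everything)
  176.0.0.0/6 (176.0.0.0 - 179.255.255.255)
  176.128.0.0/10 (176.128.0.0 - 176.191.255.255)
  176.142.64.0/18 (176.142.64.0 - 176.142.127.255)
Most specific is 176.142.64.0/18.

176.142.64.0/18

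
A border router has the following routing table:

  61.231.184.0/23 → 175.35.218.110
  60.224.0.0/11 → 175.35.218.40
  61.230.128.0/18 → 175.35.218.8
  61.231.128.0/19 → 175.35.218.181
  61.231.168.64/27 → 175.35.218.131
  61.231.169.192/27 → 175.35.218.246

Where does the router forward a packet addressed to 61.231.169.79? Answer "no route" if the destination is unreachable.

No entry's prefix contains 61.231.169.79; there is no default route.

no route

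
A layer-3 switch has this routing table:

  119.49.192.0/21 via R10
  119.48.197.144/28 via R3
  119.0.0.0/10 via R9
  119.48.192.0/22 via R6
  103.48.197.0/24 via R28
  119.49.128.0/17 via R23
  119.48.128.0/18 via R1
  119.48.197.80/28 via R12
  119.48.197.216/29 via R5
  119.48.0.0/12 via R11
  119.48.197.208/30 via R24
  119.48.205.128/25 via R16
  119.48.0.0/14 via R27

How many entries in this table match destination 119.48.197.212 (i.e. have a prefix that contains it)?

Prefixes containing 119.48.197.212:
  119.0.0.0/10 (119.0.0.0 - 119.63.255.255)
  119.48.0.0/12 (119.48.0.0 - 119.63.255.255)
  119.48.0.0/14 (119.48.0.0 - 119.51.255.255)
Total matching entries: 3.

3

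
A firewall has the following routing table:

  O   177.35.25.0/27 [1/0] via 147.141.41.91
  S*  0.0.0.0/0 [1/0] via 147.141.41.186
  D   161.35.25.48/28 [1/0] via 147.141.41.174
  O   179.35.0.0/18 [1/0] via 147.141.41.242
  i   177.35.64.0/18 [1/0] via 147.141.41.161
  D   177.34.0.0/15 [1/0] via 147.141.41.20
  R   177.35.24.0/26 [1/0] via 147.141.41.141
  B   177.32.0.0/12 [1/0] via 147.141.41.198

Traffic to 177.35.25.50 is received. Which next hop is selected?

147.141.41.20

Routes whose prefix contains 177.35.25.50:
  0.0.0.0/0 (default, matches everything) -> 147.141.41.186
  177.32.0.0/12 (177.32.0.0 - 177.47.255.255) -> 147.141.41.198
  177.34.0.0/15 (177.34.0.0 - 177.35.255.255) -> 147.141.41.20
More-specific entries that do NOT match:
  161.35.25.48/28 (161.35.25.48 - 161.35.25.63) does not contain 177.35.25.50
  177.35.25.0/27 (177.35.25.0 - 177.35.25.31) does not contain 177.35.25.50
  177.35.24.0/26 (177.35.24.0 - 177.35.24.63) does not contain 177.35.25.50
  179.35.0.0/18 (179.35.0.0 - 179.35.63.255) does not contain 177.35.25.50
  177.35.64.0/18 (177.35.64.0 - 177.35.127.255) does not contain 177.35.25.50
Longest matching prefix is /15 -> next hop 147.141.41.20.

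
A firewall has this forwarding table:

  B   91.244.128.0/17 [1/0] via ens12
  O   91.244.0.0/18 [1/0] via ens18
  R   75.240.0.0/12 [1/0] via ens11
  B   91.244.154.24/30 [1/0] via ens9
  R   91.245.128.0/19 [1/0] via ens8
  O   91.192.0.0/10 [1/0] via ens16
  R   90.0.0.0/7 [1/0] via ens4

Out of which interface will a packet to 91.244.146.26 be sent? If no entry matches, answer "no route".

ens12

Routes whose prefix contains 91.244.146.26:
  90.0.0.0/7 (90.0.0.0 - 91.255.255.255) -> ens4
  91.192.0.0/10 (91.192.0.0 - 91.255.255.255) -> ens16
  91.244.128.0/17 (91.244.128.0 - 91.244.255.255) -> ens12
More-specific entries that do NOT match:
  91.244.154.24/30 (91.244.154.24 - 91.244.154.27) does not contain 91.244.146.26
  91.245.128.0/19 (91.245.128.0 - 91.245.159.255) does not contain 91.244.146.26
  91.244.0.0/18 (91.244.0.0 - 91.244.63.255) does not contain 91.244.146.26
Longest matching prefix is /17 -> interface ens12.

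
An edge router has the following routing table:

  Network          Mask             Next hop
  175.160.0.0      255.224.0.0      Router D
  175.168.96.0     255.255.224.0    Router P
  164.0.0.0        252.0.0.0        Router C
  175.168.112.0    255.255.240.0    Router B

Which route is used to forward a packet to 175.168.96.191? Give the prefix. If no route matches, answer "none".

Entries matching 175.168.96.191:
  175.160.0.0/11 (175.160.0.0 - 175.191.255.255)
  175.168.96.0/19 (175.168.96.0 - 175.168.127.255)
Most specific is 175.168.96.0/19.

175.168.96.0/19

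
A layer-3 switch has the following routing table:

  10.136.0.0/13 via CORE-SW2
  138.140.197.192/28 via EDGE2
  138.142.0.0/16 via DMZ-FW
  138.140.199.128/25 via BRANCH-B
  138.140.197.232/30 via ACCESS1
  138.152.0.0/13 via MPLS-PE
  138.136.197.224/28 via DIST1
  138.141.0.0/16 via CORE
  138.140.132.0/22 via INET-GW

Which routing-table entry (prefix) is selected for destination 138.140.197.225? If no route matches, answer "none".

none

138.140.197.225 is outside every listed prefix and there is no default route.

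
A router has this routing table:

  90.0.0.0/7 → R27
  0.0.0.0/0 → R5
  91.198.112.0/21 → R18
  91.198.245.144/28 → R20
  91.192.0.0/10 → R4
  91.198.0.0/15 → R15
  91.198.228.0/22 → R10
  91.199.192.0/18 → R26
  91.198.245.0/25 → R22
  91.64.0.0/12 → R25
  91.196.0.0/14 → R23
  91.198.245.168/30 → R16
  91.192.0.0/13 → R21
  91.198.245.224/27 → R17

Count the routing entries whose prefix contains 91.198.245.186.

6

Prefixes containing 91.198.245.186:
  0.0.0.0/0 (default, matches everything)
  90.0.0.0/7 (90.0.0.0 - 91.255.255.255)
  91.192.0.0/10 (91.192.0.0 - 91.255.255.255)
  91.192.0.0/13 (91.192.0.0 - 91.199.255.255)
  91.196.0.0/14 (91.196.0.0 - 91.199.255.255)
  91.198.0.0/15 (91.198.0.0 - 91.199.255.255)
Total matching entries: 6.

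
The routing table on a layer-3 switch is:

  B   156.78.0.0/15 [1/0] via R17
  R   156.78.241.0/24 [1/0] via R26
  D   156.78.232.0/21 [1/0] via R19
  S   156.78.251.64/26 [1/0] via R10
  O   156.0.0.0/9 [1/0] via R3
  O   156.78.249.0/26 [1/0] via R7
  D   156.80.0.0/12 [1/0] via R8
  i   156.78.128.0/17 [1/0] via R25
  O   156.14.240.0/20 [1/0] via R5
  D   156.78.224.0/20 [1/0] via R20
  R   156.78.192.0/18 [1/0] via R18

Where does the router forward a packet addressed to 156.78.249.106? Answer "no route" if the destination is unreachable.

Routes whose prefix contains 156.78.249.106:
  156.0.0.0/9 (156.0.0.0 - 156.127.255.255) -> R3
  156.78.0.0/15 (156.78.0.0 - 156.79.255.255) -> R17
  156.78.128.0/17 (156.78.128.0 - 156.78.255.255) -> R25
  156.78.192.0/18 (156.78.192.0 - 156.78.255.255) -> R18
More-specific entries that do NOT match:
  156.78.251.64/26 (156.78.251.64 - 156.78.251.127) does not contain 156.78.249.106
  156.78.249.0/26 (156.78.249.0 - 156.78.249.63) does not contain 156.78.249.106
  156.78.241.0/24 (156.78.241.0 - 156.78.241.255) does not contain 156.78.249.106
  156.78.232.0/21 (156.78.232.0 - 156.78.239.255) does not contain 156.78.249.106
  156.14.240.0/20 (156.14.240.0 - 156.14.255.255) does not contain 156.78.249.106
  156.78.224.0/20 (156.78.224.0 - 156.78.239.255) does not contain 156.78.249.106
Longest matching prefix is /18 -> next hop R18.

R18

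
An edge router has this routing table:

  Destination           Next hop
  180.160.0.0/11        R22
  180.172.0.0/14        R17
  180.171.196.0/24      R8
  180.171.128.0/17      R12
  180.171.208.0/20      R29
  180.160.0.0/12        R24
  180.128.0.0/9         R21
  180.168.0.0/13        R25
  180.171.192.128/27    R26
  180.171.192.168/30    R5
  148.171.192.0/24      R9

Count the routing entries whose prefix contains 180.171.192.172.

5

Prefixes containing 180.171.192.172:
  180.128.0.0/9 (180.128.0.0 - 180.255.255.255)
  180.160.0.0/11 (180.160.0.0 - 180.191.255.255)
  180.160.0.0/12 (180.160.0.0 - 180.175.255.255)
  180.168.0.0/13 (180.168.0.0 - 180.175.255.255)
  180.171.128.0/17 (180.171.128.0 - 180.171.255.255)
Total matching entries: 5.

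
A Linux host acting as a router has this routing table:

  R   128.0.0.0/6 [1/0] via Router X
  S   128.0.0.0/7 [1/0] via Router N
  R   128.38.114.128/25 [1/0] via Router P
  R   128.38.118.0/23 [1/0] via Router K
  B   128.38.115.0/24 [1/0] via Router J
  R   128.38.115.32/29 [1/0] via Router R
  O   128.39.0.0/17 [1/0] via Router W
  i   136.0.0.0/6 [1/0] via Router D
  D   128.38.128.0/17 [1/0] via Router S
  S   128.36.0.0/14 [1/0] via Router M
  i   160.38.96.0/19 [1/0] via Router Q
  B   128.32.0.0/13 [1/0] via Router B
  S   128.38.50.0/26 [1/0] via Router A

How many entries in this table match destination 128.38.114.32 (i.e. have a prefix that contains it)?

4

Prefixes containing 128.38.114.32:
  128.0.0.0/6 (128.0.0.0 - 131.255.255.255)
  128.0.0.0/7 (128.0.0.0 - 129.255.255.255)
  128.32.0.0/13 (128.32.0.0 - 128.39.255.255)
  128.36.0.0/14 (128.36.0.0 - 128.39.255.255)
Total matching entries: 4.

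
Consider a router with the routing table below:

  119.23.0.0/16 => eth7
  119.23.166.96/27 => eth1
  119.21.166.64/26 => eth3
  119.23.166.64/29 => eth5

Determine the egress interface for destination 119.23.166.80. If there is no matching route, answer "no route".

eth7

Routes whose prefix contains 119.23.166.80:
  119.23.0.0/16 (119.23.0.0 - 119.23.255.255) -> eth7
More-specific entries that do NOT match:
  119.23.166.64/29 (119.23.166.64 - 119.23.166.71) does not contain 119.23.166.80
  119.23.166.96/27 (119.23.166.96 - 119.23.166.127) does not contain 119.23.166.80
  119.21.166.64/26 (119.21.166.64 - 119.21.166.127) does not contain 119.23.166.80
Longest matching prefix is /16 -> interface eth7.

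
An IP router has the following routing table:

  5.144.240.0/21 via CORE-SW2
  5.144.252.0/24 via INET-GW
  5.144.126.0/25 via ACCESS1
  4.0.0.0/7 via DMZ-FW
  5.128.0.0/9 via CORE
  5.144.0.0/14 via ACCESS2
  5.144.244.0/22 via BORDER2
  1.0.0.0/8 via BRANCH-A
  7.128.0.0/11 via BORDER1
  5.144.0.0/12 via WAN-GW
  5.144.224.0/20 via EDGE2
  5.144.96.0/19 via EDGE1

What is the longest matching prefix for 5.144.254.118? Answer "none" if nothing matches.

Entries matching 5.144.254.118:
  4.0.0.0/7 (4.0.0.0 - 5.255.255.255)
  5.128.0.0/9 (5.128.0.0 - 5.255.255.255)
  5.144.0.0/12 (5.144.0.0 - 5.159.255.255)
  5.144.0.0/14 (5.144.0.0 - 5.147.255.255)
Most specific is 5.144.0.0/14.

5.144.0.0/14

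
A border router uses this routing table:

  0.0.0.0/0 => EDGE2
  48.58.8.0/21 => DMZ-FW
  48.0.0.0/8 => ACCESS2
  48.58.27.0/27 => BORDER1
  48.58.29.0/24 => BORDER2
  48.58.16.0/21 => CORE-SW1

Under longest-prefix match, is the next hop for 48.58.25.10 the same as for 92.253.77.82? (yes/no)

48.58.25.10: longest match 48.0.0.0/8 -> ACCESS2
92.253.77.82: longest match 0.0.0.0/0 -> EDGE2

no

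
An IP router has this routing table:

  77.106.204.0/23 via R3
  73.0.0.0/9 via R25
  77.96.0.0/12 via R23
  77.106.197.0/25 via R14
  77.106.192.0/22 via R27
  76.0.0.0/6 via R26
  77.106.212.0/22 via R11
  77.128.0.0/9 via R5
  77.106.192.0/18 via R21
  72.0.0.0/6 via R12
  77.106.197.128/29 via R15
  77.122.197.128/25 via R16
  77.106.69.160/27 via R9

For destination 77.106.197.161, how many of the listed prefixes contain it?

3

Prefixes containing 77.106.197.161:
  76.0.0.0/6 (76.0.0.0 - 79.255.255.255)
  77.96.0.0/12 (77.96.0.0 - 77.111.255.255)
  77.106.192.0/18 (77.106.192.0 - 77.106.255.255)
Total matching entries: 3.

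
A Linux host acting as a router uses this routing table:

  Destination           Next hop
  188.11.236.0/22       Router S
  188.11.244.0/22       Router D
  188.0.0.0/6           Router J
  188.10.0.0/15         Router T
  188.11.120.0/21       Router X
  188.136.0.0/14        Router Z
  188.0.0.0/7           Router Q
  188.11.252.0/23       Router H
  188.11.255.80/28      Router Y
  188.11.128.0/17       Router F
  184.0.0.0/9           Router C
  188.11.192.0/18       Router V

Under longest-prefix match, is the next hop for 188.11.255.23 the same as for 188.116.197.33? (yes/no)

no

188.11.255.23: longest match 188.11.192.0/18 -> Router V
188.116.197.33: longest match 188.0.0.0/7 -> Router Q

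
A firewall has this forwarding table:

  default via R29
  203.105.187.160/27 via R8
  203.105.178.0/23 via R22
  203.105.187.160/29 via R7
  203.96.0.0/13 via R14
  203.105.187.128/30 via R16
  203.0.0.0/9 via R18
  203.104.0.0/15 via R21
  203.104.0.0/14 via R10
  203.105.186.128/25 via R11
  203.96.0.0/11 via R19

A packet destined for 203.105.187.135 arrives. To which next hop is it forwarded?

R21

Routes whose prefix contains 203.105.187.135:
  0.0.0.0/0 (default, matches everything) -> R29
  203.0.0.0/9 (203.0.0.0 - 203.127.255.255) -> R18
  203.96.0.0/11 (203.96.0.0 - 203.127.255.255) -> R19
  203.104.0.0/14 (203.104.0.0 - 203.107.255.255) -> R10
  203.104.0.0/15 (203.104.0.0 - 203.105.255.255) -> R21
More-specific entries that do NOT match:
  203.105.187.128/30 (203.105.187.128 - 203.105.187.131) does not contain 203.105.187.135
  203.105.187.160/29 (203.105.187.160 - 203.105.187.167) does not contain 203.105.187.135
  203.105.187.160/27 (203.105.187.160 - 203.105.187.191) does not contain 203.105.187.135
  203.105.186.128/25 (203.105.186.128 - 203.105.186.255) does not contain 203.105.187.135
  203.105.178.0/23 (203.105.178.0 - 203.105.179.255) does not contain 203.105.187.135
Longest matching prefix is /15 -> next hop R21.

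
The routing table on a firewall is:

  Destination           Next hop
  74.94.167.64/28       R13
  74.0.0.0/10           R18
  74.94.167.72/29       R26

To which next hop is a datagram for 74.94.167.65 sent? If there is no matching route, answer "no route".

Routes whose prefix contains 74.94.167.65:
  74.94.167.64/28 (74.94.167.64 - 74.94.167.79) -> R13
More-specific entries that do NOT match:
  74.94.167.72/29 (74.94.167.72 - 74.94.167.79) does not contain 74.94.167.65
Longest matching prefix is /28 -> next hop R13.

R13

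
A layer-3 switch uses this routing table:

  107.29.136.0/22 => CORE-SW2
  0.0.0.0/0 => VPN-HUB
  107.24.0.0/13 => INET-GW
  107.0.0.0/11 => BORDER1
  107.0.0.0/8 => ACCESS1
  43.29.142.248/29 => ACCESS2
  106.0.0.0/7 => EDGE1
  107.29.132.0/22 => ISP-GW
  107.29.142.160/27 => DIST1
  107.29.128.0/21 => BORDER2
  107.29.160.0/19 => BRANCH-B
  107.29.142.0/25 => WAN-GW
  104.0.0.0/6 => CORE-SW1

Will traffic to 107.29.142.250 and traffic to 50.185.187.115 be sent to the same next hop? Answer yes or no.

107.29.142.250: longest match 107.24.0.0/13 -> INET-GW
50.185.187.115: longest match 0.0.0.0/0 -> VPN-HUB

no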